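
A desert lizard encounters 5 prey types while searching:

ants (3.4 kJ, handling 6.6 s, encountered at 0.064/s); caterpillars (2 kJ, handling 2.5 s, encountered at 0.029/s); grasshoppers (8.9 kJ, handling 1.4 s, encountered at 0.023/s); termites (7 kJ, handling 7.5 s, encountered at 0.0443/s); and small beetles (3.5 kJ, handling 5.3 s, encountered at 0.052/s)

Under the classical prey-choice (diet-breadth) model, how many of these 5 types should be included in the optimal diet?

E/h in descending order: grasshoppers 6.36, termites 0.933, caterpillars 0.8, small beetles 0.66, ants 0.515 kJ/s. The optimal diet is the largest prefix of this list for which every included type satisfies E_i/h_i > R on the types above it.
Rate on top 1: 0.1983. termites: 0.933 > 0.1983 → include.
Rate on top 2: 0.3773. caterpillars: 0.8 > 0.3773 → include.
Rate on top 3: 0.3986. small beetles: 0.66 > 0.3986 → include.
Rate on top 4: 0.4407. ants: 0.515 > 0.4407 → include.
Optimal diet: grasshoppers, termites, caterpillars, small beetles, ants — 5 of 5 types.

5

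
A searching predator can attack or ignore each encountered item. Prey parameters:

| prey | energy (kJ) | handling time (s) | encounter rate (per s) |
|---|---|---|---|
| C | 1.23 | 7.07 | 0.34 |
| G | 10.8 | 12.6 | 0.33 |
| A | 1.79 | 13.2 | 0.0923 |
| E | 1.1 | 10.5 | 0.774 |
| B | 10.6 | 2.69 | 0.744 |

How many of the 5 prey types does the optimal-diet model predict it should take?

Rank by E/h (kJ/s): B 3.94, G 0.857, C 0.174, A 0.136, E 0.105. Include each in turn until the next type's E/h falls below the running intake rate.
Rate on top 1: 2.628. G: 0.857 < 2.628 → exclude; stop.
Optimal diet: B — 1 of 5 types.

1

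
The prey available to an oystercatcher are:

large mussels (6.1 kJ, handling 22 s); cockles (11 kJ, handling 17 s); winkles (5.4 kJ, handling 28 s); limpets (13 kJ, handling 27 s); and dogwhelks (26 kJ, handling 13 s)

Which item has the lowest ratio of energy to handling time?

In descending order of E/h:
dogwhelks: 26/13 = 2 kJ/s
cockles: 11/17 = 0.647 kJ/s
limpets: 13/27 = 0.481 kJ/s
large mussels: 6.1/22 = 0.277 kJ/s
winkles: 5.4/28 = 0.193 kJ/s

winkles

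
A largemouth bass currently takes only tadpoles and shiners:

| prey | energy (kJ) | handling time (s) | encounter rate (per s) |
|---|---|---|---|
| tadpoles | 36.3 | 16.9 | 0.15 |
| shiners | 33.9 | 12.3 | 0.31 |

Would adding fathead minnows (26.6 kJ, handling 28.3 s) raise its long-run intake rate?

No

On tadpoles and shiners alone, R = ΣλE/(1+Σλh) = 15.95/7.348 = 2.171 kJ/s.
Profitability of fathead minnows: 26.6/28.3 = 0.9399 kJ/s.
0.9399 < 2.171, so adding fathead minnows would lower the average — exclude it.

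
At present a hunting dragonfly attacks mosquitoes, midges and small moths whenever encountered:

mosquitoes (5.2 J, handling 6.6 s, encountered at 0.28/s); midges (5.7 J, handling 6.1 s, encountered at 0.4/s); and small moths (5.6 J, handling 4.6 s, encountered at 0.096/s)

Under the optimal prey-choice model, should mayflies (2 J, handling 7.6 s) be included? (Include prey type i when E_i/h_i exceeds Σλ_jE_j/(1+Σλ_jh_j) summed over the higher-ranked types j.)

No

Current rate: (0.28×5.2 + 0.4×5.7 + 0.096×5.6)/(1 + 0.28×6.6 + 0.4×6.1 + 0.096×4.6) = 0.7459 J/s.
Profitability of mayflies: 2/7.6 = 0.2632 J/s.
Since 0.2632 < R, time spent handling mayflies is better spent searching.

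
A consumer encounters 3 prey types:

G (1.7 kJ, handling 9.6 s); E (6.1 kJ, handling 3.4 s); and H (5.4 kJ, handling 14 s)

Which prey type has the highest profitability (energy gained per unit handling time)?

E

In descending order of E/h:
E: 6.1/3.4 = 1.79 kJ/s
H: 5.4/14 = 0.386 kJ/s
G: 1.7/9.6 = 0.177 kJ/s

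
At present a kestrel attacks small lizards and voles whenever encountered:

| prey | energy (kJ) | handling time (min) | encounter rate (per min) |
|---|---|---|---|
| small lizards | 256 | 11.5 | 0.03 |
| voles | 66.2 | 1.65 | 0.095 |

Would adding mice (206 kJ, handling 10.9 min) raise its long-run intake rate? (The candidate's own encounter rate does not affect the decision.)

Current rate: (0.03×256 + 0.095×66.2)/(1 + 0.03×11.5 + 0.095×1.65) = 9.302 kJ/min.
Profitability of mice: 206/10.9 = 18.9 kJ/min.
Since 18.9 > R, including mice increases the long-run rate.

Yes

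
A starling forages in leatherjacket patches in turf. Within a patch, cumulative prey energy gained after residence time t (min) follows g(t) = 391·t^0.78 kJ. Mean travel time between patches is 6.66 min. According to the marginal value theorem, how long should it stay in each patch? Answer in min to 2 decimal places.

Maximise g(t)/(T+t): set derivative to zero → g'(t)(T+t) = g(t).
g'(t) = 0.78·391·t^-0.22. Setting 0.78·391·t^-0.22 = 391·t^0.78/(6.66+t) gives 0.78(6.66+t) = t, so 0.22·t = 0.78×6.66.
t* = 0.78×6.66/0.22 = 23.61 min.

23.61 min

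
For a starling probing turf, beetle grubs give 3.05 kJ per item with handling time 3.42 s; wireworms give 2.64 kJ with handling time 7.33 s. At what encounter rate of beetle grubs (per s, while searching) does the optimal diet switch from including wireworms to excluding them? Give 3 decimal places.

0.198 per s

Drop wireworms once their profitability E₂/h₂ falls below the rate achievable on beetle grubs alone: E₂/h₂ = λE₁/(1 + λh₁).
Solve for λ: λE₁h₂ = E₂(1 + λh₁) → λ(E₁h₂ − E₂h₁) = E₂ → λ = E₂/(E₁h₂ − E₂h₁).
λ = 2.64/(3.05×7.33 − 2.64×3.42) = 2.64/13.33 = 0.1981 per s.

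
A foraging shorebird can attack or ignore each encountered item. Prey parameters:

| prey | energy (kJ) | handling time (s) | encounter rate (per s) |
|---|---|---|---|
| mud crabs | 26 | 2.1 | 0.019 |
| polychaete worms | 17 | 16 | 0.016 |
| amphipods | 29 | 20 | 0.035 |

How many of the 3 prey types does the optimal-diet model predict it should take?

3

Rank by E/h (kJ/s): mud crabs 12.4, amphipods 1.45, polychaete worms 1.06. Include each in turn until the next type's E/h falls below the running intake rate.
Rate on top 1: 0.475. amphipods: 1.45 > 0.475 → include.
Rate on top 2: 0.8673. polychaete worms: 1.06 > 0.8673 → include.
Optimal diet: mud crabs, amphipods, polychaete worms — 3 of 3 types.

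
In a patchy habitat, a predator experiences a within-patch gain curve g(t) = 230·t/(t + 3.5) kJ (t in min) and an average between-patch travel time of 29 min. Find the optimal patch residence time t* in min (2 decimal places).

Maximise g(t)/(T+t): set derivative to zero → g'(t)(T+t) = g(t).
g'(t) = 230·3.5/(t + 3.5)². Setting 230·3.5/(t+3.5)² = 230t/[(t+3.5)(29+t)] gives 3.5(29+t) = t(t+3.5), so t² = 3.5×29 = 101.5.
t* = √101.5 = 10.07 min.

10.07 min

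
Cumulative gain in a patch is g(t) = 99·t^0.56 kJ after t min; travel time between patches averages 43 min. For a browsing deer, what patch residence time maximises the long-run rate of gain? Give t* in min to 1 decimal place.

54.7 min

Maximise g(t)/(T+t): set derivative to zero → g'(t)(T+t) = g(t).
g'(t) = 0.56·99·t^-0.44. Setting 0.56·99·t^-0.44 = 99·t^0.56/(43+t) gives 0.56(43+t) = t, so 0.44·t = 0.56×43.
t* = 0.56×43/0.44 = 54.73 min.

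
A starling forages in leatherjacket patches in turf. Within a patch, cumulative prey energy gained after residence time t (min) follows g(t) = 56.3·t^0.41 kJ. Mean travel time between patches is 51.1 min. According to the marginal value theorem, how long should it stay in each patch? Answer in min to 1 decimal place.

35.5 min

Maximise g(t)/(T+t): set derivative to zero → g'(t)(T+t) = g(t).
g'(t) = 0.41·56.3·t^-0.59. Setting 0.41·56.3·t^-0.59 = 56.3·t^0.41/(51.1+t) gives 0.41(51.1+t) = t, so 0.59·t = 0.41×51.1.
t* = 0.41×51.1/0.59 = 35.51 min.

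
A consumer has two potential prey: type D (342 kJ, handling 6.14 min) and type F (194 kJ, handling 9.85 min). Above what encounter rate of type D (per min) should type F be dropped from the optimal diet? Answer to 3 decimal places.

0.089 per min

Drop type F once their profitability E₂/h₂ falls below the rate achievable on type D alone: E₂/h₂ = λE₁/(1 + λh₁).
Solve for λ: λE₁h₂ = E₂(1 + λh₁) → λ(E₁h₂ − E₂h₁) = E₂ → λ = E₂/(E₁h₂ − E₂h₁).
λ = 194/(342×9.85 − 194×6.14) = 194/2178 = 0.08909 per min.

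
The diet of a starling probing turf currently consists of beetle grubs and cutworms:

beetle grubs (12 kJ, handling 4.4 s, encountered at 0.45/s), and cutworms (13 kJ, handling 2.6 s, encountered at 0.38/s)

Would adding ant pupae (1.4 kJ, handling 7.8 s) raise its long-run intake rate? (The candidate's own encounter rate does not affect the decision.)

Intake rate on the current diet: R = (0.45×12 + 0.38×13) / (1 + 0.45×4.4 + 0.38×2.6) = 10.34/3.968 = 2.606 kJ/s.
ant pupae: E/h = 1.4/7.8 = 0.1795 kJ/s.
0.1795 < 2.606, so adding ant pupae would lower the average — exclude it.

No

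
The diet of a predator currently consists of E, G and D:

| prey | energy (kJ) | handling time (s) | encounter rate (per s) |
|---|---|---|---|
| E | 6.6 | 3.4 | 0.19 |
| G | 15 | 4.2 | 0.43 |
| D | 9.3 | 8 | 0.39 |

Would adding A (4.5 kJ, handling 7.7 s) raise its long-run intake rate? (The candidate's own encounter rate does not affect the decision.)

Current rate: (0.19×6.6 + 0.43×15 + 0.39×9.3)/(1 + 0.19×3.4 + 0.43×4.2 + 0.39×8) = 1.724 kJ/s.
A: E/h = 4.5/7.7 = 0.5844 kJ/s.
Since 0.5844 < R, time spent handling A is better spent searching.

No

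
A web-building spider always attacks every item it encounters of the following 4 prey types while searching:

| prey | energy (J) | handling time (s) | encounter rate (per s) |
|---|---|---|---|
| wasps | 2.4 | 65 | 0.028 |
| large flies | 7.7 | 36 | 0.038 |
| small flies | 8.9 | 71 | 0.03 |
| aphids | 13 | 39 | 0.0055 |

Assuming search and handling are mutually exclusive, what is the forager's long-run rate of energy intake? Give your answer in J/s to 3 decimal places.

Energy encountered per unit search time: 0.028×2.4 + 0.038×7.7 + 0.03×8.9 + 0.0055×13 = 0.6983 J/s.
Handling time per unit search time: 0.028×65 + 0.038×36 + 0.03×71 + 0.0055×39 = 5.532.
Rate = 0.6983/(1 + 5.532) = 0.1069 J/s.

0.107 J/s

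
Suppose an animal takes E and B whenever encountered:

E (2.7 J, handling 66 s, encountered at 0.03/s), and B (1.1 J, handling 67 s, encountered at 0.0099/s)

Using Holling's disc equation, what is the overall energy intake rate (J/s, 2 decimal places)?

0.03 J/s

Energy encountered per unit search time: 0.03×2.7 + 0.0099×1.1 = 0.09189 J/s.
Handling time per unit search time: 0.03×66 + 0.0099×67 = 2.643.
Rate = 0.09189/(1 + 2.643) = 0.02522 J/s.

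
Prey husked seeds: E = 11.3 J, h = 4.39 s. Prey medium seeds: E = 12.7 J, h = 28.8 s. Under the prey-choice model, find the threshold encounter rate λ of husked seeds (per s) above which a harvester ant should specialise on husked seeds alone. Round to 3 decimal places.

0.047 per s

Drop medium seeds once their profitability E₂/h₂ falls below the rate achievable on husked seeds alone: E₂/h₂ = λE₁/(1 + λh₁).
Solve for λ: λE₁h₂ = E₂(1 + λh₁) → λ(E₁h₂ − E₂h₁) = E₂ → λ = E₂/(E₁h₂ − E₂h₁).
λ = 12.7/(11.3×28.8 − 12.7×4.39) = 12.7/269.7 = 0.04709 per s.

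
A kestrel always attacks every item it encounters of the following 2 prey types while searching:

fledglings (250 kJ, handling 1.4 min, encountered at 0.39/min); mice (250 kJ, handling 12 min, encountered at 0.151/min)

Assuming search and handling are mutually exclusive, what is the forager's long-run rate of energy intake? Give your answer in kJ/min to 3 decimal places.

40.277 kJ/min

Energy encountered per unit search time: 0.39×250 + 0.151×250 = 135.2 kJ/min.
Handling time per unit search time: 0.39×1.4 + 0.151×12 = 2.358.
Rate = 135.2/(1 + 2.358) = 40.28 kJ/min.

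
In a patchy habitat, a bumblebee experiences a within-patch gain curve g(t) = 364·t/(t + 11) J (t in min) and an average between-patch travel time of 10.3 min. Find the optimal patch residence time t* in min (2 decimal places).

Optimal t* satisfies g'(t*) = g(t*)/(T + t*).
g'(t) = 364·11/(t + 11)². Setting 364·11/(t+11)² = 364t/[(t+11)(10.3+t)] gives 11(10.3+t) = t(t+11), so t² = 11×10.3 = 113.3.
t* = √113.3 = 10.64 min.

10.64 min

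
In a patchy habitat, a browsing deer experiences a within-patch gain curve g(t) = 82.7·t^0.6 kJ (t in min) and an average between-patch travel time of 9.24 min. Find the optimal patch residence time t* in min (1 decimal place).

By the marginal value theorem, leave when the instantaneous gain rate g'(t) equals the habitat-wide average g(t)/(T + t).
g'(t) = 0.6·82.7·t^-0.4. Setting 0.6·82.7·t^-0.4 = 82.7·t^0.6/(9.24+t) gives 0.6(9.24+t) = t, so 0.40·t = 0.6×9.24.
t* = 0.6×9.24/0.40 = 13.86 min.

13.9 min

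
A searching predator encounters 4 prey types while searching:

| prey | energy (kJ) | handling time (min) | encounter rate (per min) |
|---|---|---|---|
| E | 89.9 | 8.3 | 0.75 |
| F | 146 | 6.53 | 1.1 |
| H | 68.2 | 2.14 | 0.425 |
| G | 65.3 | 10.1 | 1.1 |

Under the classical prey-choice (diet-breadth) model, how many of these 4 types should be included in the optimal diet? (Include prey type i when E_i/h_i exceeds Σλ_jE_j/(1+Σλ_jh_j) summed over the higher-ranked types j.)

2

Profitabilities (E/h, kJ/min): H 31.9, F 22.4, E 10.8, G 6.47. Add prey in this order while the next type's profitability exceeds the intake rate on those already taken.
Rate on top 1: 15.18. F: 22.4 > 15.18 → include.
Rate on top 2: 20.85. E: 10.8 < 20.85 → exclude; stop.
Optimal diet: H, F — 2 of 4 types.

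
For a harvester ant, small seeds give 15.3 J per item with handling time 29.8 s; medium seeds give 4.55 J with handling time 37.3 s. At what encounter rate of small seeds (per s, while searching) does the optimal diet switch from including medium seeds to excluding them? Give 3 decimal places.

0.010 per s

The zero-one rule: include medium seeds iff E₂/h₂ > λE₁/(1+λh₁). Equality gives the switch point.
λE₁h₂ = E₂ + λE₂h₁ ⇒ λ = E₂/(E₁h₂ − E₂h₁) = 4.55/(570.7 − 135.6) = 0.01046 per s.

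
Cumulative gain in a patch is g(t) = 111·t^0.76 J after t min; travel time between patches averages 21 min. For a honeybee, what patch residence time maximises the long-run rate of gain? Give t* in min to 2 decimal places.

66.50 min

By the marginal value theorem, leave when the instantaneous gain rate g'(t) equals the habitat-wide average g(t)/(T + t).
g'(t) = 0.76·111·t^-0.24. Setting 0.76·111·t^-0.24 = 111·t^0.76/(21+t) gives 0.76(21+t) = t, so 0.24·t = 0.76×21.
t* = 0.76×21/0.24 = 66.5 min.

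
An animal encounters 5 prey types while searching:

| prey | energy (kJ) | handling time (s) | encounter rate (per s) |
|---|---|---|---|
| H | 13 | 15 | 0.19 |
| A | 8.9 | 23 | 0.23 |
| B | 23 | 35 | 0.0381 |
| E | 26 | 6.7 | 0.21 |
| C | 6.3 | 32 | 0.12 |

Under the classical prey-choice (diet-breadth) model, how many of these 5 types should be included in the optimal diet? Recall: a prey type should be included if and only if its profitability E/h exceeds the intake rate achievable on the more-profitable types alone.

E/h in descending order: E 3.88, H 0.867, B 0.657, A 0.387, C 0.197 kJ/s. The optimal diet is the largest prefix of this list for which every included type satisfies E_i/h_i > R on the types above it.
Rate on top 1: 2.268. H: 0.867 < 2.268 → exclude; stop.
Optimal diet: E — 1 of 5 types.

1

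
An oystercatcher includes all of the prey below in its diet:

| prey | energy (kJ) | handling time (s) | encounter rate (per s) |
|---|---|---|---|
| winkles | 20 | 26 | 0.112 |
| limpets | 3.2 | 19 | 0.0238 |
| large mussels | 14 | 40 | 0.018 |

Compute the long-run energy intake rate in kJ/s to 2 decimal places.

Energy encountered per unit search time: 0.112×20 + 0.0238×3.2 + 0.018×14 = 2.568 kJ/s.
Handling time per unit search time: 0.112×26 + 0.0238×19 + 0.018×40 = 4.084.
Rate = 2.568/(1 + 4.084) = 0.5051 kJ/s.

0.51 kJ/s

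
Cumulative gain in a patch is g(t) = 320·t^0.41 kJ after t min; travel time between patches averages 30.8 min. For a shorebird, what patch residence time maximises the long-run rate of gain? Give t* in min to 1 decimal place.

21.4 min

By the marginal value theorem, leave when the instantaneous gain rate g'(t) equals the habitat-wide average g(t)/(T + t).
g'(t) = 0.41·320·t^-0.59. Setting 0.41·320·t^-0.59 = 320·t^0.41/(30.8+t) gives 0.41(30.8+t) = t, so 0.59·t = 0.41×30.8.
t* = 0.41×30.8/0.59 = 21.4 min.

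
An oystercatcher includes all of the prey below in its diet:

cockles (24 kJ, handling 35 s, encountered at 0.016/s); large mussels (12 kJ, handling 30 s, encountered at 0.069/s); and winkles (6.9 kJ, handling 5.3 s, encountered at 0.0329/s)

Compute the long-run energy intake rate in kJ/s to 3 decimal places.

R = (0.016×24 + 0.069×12 + 0.0329×6.9) / (1 + 0.016×35 + 0.069×30 + 0.0329×5.3) = 1.439/3.804 = 0.3783 kJ/s.

0.378 kJ/s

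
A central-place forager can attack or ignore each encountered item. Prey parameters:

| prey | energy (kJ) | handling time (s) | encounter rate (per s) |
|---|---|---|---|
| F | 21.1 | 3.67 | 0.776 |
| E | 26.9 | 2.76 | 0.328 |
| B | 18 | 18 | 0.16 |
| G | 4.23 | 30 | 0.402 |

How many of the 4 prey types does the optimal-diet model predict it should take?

Rank by E/h (kJ/s): E 9.75, F 5.75, B 1, G 0.141. Include each in turn until the next type's E/h falls below the running intake rate.
Rate on top 1: 4.631. F: 5.75 > 4.631 → include.
Rate on top 2: 5.301. B: 1 < 5.301 → exclude; stop.
Optimal diet: E, F — 2 of 4 types.

2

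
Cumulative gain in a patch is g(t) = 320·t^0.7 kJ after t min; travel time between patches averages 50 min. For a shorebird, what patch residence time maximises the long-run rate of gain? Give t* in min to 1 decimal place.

116.7 min

Optimal t* satisfies g'(t*) = g(t*)/(T + t*).
g'(t) = 0.7·320·t^-0.3. Setting 0.7·320·t^-0.3 = 320·t^0.7/(50+t) gives 0.7(50+t) = t, so 0.30·t = 0.7×50.
t* = 0.7×50/0.30 = 116.7 min.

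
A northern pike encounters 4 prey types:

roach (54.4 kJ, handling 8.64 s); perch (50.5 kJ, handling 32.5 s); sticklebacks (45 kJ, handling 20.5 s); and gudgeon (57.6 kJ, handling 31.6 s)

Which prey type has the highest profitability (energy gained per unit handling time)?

roach

In descending order of E/h:
roach: 54.4/8.64 = 6.3 kJ/s
sticklebacks: 45/20.5 = 2.2 kJ/s
gudgeon: 57.6/31.6 = 1.82 kJ/s
perch: 50.5/32.5 = 1.55 kJ/s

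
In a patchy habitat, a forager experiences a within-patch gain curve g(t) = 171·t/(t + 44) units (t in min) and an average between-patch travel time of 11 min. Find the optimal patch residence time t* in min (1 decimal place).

22.0 min

By the marginal value theorem, leave when the instantaneous gain rate g'(t) equals the habitat-wide average g(t)/(T + t).
g'(t) = 171·44/(t + 44)². Setting 171·44/(t+44)² = 171t/[(t+44)(11+t)] gives 44(11+t) = t(t+44), so t² = 44×11 = 484.
t* = √484 = 22 min.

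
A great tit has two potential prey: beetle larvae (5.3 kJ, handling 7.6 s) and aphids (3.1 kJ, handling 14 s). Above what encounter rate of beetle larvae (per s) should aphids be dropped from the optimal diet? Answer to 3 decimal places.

At the threshold, the rate on beetle larvae alone equals the profitability of aphids: λ·5.3/(1 + λ·7.6) = 3.1/14 = 0.2214.
Rearranging, λ(5.3 − 0.2214×7.6) = 0.2214, so λ = 0.2214/3.617 = 0.06122 per s.

0.061 per s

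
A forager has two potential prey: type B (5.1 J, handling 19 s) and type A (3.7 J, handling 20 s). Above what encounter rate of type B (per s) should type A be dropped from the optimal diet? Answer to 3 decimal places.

0.117 per s

At the threshold, the rate on type B alone equals the profitability of type A: λ·5.1/(1 + λ·19) = 3.7/20 = 0.185.
Rearranging, λ(5.1 − 0.185×19) = 0.185, so λ = 0.185/1.585 = 0.1167 per s.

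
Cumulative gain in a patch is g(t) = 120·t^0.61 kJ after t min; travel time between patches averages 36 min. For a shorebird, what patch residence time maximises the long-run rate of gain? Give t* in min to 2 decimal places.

56.31 min

By the marginal value theorem, leave when the instantaneous gain rate g'(t) equals the habitat-wide average g(t)/(T + t).
g'(t) = 0.61·120·t^-0.39. Setting 0.61·120·t^-0.39 = 120·t^0.61/(36+t) gives 0.61(36+t) = t, so 0.39·t = 0.61×36.
t* = 0.61×36/0.39 = 56.31 min.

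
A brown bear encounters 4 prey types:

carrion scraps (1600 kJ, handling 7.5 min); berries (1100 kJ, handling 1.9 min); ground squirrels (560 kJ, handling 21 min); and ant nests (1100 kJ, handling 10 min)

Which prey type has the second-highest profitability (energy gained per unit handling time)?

carrion scraps

In descending order of E/h:
berries: 1100/1.9 = 579 kJ/min
carrion scraps: 1600/7.5 = 213 kJ/min
ant nests: 1100/10 = 110 kJ/min
ground squirrels: 560/21 = 26.7 kJ/min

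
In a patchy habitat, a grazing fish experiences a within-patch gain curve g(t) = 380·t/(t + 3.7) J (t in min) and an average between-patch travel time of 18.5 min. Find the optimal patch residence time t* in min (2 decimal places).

8.27 min

Optimal t* satisfies g'(t*) = g(t*)/(T + t*).
g'(t) = 380·3.7/(t + 3.7)². Setting 380·3.7/(t+3.7)² = 380t/[(t+3.7)(18.5+t)] gives 3.7(18.5+t) = t(t+3.7), so t² = 3.7×18.5 = 68.45.
t* = √68.45 = 8.273 min.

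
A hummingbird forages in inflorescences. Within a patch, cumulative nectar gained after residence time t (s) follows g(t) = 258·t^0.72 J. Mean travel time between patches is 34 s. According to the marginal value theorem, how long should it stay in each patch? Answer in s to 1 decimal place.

87.4 s

Optimal t* satisfies g'(t*) = g(t*)/(T + t*).
g'(t) = 0.72·258·t^-0.28. Setting 0.72·258·t^-0.28 = 258·t^0.72/(34+t) gives 0.72(34+t) = t, so 0.28·t = 0.72×34.
t* = 0.72×34/0.28 = 87.43 s.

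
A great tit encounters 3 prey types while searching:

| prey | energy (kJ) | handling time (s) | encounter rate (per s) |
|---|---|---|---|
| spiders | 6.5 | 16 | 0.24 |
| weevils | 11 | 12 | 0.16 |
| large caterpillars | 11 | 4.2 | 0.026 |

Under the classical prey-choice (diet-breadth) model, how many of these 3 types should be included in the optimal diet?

E/h in descending order: large caterpillars 2.62, weevils 0.917, spiders 0.406 kJ/s. The optimal diet is the largest prefix of this list for which every included type satisfies E_i/h_i > R on the types above it.
Rate on top 1: 0.2578. weevils: 0.917 > 0.2578 → include.
Rate on top 2: 0.6754. spiders: 0.406 < 0.6754 → exclude; stop.
Optimal diet: large caterpillars, weevils — 2 of 3 types.

2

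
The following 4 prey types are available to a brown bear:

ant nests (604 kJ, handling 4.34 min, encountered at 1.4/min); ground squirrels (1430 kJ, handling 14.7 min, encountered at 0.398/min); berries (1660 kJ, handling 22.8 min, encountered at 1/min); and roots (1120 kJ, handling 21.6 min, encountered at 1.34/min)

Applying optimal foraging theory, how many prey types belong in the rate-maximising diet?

1

Rank by E/h (kJ/min): ant nests 139, ground squirrels 97.3, berries 72.8, roots 51.9. Include each in turn until the next type's E/h falls below the running intake rate.
Rate on top 1: 119.5. ground squirrels: 97.3 < 119.5 → exclude; stop.
Optimal diet: ant nests — 1 of 4 types.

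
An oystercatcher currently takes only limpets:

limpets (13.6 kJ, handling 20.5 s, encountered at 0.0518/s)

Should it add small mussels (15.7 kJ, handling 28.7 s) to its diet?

On limpets alone, R = ΣλE/(1+Σλh) = 0.7045/2.062 = 0.3417 kJ/s.
small mussels: E/h = 15.7/28.7 = 0.547 kJ/s.
0.547 > 0.3417, so adding small mussels raises the average — include it.

Yes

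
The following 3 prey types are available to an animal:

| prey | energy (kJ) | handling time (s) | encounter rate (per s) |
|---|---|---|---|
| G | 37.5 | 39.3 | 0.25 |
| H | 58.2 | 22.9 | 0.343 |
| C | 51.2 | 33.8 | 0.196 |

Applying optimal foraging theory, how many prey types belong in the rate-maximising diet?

Profitabilities (E/h, kJ/s): H 2.54, C 1.51, G 0.954. Add prey in this order while the next type's profitability exceeds the intake rate on those already taken.
Rate on top 1: 2.254. C: 1.51 < 2.254 → exclude; stop.
Optimal diet: H — 1 of 3 types.

1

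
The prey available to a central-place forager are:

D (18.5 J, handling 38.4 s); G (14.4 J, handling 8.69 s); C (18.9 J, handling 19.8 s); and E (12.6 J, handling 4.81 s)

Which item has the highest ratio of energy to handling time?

Profitability E/h (J/s): D = 18.5/38.4 = 0.482, G = 14.4/8.69 = 1.66, C = 18.9/19.8 = 0.955, E = 12.6/4.81 = 2.62.
Ranked: E > G > C > D.

E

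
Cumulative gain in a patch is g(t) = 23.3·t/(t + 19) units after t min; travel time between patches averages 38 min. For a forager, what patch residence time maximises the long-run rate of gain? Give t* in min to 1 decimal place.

26.9 min

Maximise g(t)/(T+t): set derivative to zero → g'(t)(T+t) = g(t).
g'(t) = 23.3·19/(t + 19)². Setting 23.3·19/(t+19)² = 23.3t/[(t+19)(38+t)] gives 19(38+t) = t(t+19), so t² = 19×38 = 722.
t* = √722 = 26.87 min.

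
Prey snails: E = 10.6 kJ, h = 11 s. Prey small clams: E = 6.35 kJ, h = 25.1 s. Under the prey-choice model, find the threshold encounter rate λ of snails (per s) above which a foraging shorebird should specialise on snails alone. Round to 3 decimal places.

0.032 per s

The zero-one rule: include small clams iff E₂/h₂ > λE₁/(1+λh₁). Equality gives the switch point.
λE₁h₂ = E₂ + λE₂h₁ ⇒ λ = E₂/(E₁h₂ − E₂h₁) = 6.35/(266.1 − 69.85) = 0.03236 per s.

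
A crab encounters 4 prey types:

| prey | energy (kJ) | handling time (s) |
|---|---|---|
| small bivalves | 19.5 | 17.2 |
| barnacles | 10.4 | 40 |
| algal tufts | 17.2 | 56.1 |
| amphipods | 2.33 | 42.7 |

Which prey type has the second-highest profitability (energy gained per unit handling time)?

algal tufts

Profitability E/h (kJ/s): small bivalves = 19.5/17.2 = 1.13, barnacles = 10.4/40 = 0.26, algal tufts = 17.2/56.1 = 0.307, amphipods = 2.33/42.7 = 0.0546.
Ranked: small bivalves > algal tufts > barnacles > amphipods.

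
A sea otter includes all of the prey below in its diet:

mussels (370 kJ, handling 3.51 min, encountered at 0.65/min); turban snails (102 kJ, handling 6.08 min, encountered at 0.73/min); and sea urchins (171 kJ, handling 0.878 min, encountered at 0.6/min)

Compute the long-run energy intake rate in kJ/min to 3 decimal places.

50.634 kJ/min

R = Σλ_iE_i / (1 + Σλ_ih_i)
Numerator: 0.65×370 + 0.73×102 + 0.6×171 = 417.6
Denominator: 1 + 0.65×3.51 + 0.73×6.08 + 0.6×0.878 = 8.247
R = 417.6/8.247 = 50.63 kJ/min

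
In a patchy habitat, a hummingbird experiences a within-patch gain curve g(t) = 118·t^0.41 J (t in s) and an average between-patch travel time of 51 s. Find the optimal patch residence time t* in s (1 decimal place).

By the marginal value theorem, leave when the instantaneous gain rate g'(t) equals the habitat-wide average g(t)/(T + t).
g'(t) = 0.41·118·t^-0.59. Setting 0.41·118·t^-0.59 = 118·t^0.41/(51+t) gives 0.41(51+t) = t, so 0.59·t = 0.41×51.
t* = 0.41×51/0.59 = 35.44 s.

35.4 s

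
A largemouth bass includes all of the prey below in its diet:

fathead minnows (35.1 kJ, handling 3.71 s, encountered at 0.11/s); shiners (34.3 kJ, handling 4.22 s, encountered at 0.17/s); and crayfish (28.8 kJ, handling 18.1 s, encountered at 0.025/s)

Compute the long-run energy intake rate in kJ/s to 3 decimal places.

Energy encountered per unit search time: 0.11×35.1 + 0.17×34.3 + 0.025×28.8 = 10.41 kJ/s.
Handling time per unit search time: 0.11×3.71 + 0.17×4.22 + 0.025×18.1 = 1.578.
Rate = 10.41/(1 + 1.578) = 4.039 kJ/s.

4.039 kJ/s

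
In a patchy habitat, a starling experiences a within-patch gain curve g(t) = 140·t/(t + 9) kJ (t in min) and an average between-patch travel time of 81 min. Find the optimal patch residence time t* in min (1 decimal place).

Optimal t* satisfies g'(t*) = g(t*)/(T + t*).
g'(t) = 140·9/(t + 9)². Setting 140·9/(t+9)² = 140t/[(t+9)(81+t)] gives 9(81+t) = t(t+9), so t² = 9×81 = 729.
t* = √729 = 27 min.

27.0 min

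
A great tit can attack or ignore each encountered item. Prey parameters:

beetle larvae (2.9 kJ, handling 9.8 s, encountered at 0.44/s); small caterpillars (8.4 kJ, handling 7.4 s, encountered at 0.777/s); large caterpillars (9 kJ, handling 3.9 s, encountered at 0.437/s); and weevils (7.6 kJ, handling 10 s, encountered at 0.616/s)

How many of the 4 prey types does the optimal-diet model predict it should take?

1

Rank by E/h (kJ/s): large caterpillars 2.31, small caterpillars 1.14, weevils 0.76, beetle larvae 0.296. Include each in turn until the next type's E/h falls below the running intake rate.
Rate on top 1: 1.454. small caterpillars: 1.14 < 1.454 → exclude; stop.
Optimal diet: large caterpillars — 1 of 4 types.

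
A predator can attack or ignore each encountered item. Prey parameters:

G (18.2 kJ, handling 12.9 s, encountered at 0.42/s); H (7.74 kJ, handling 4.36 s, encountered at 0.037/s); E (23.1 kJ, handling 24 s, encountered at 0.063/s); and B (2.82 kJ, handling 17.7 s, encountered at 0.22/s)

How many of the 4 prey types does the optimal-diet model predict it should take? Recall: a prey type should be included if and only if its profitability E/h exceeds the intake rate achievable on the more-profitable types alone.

2

Rank by E/h (kJ/s): H 1.78, G 1.41, E 0.963, B 0.159. Include each in turn until the next type's E/h falls below the running intake rate.
Rate on top 1: 0.2466. G: 1.41 > 0.2466 → include.
Rate on top 2: 1.205. E: 0.963 < 1.205 → exclude; stop.
Optimal diet: H, G — 2 of 4 types.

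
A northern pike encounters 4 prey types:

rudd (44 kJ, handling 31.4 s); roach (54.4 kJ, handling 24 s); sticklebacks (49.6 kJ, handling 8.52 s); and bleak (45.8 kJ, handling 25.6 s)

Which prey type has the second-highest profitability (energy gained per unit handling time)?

roach

Profitability E/h (kJ/s): rudd = 44/31.4 = 1.4, roach = 54.4/24 = 2.27, sticklebacks = 49.6/8.52 = 5.82, bleak = 45.8/25.6 = 1.79.
Ranked: sticklebacks > roach > bleak > rudd.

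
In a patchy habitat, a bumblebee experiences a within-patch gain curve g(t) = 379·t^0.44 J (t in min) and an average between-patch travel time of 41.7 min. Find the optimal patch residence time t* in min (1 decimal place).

32.8 min

Maximise g(t)/(T+t): set derivative to zero → g'(t)(T+t) = g(t).
g'(t) = 0.44·379·t^-0.56. Setting 0.44·379·t^-0.56 = 379·t^0.44/(41.7+t) gives 0.44(41.7+t) = t, so 0.56·t = 0.44×41.7.
t* = 0.44×41.7/0.56 = 32.76 min.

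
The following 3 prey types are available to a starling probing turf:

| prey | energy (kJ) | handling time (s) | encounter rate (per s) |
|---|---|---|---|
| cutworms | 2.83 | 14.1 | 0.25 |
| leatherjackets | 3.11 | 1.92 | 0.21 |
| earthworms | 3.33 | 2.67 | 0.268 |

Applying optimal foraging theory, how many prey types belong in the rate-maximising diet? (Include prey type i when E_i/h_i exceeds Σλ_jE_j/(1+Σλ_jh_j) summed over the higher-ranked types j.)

Rank by E/h (kJ/s): leatherjackets 1.62, earthworms 1.25, cutworms 0.201. Include each in turn until the next type's E/h falls below the running intake rate.
Rate on top 1: 0.4654. earthworms: 1.25 > 0.4654 → include.
Rate on top 2: 0.7295. cutworms: 0.201 < 0.7295 → exclude; stop.
Optimal diet: leatherjackets, earthworms — 2 of 3 types.

2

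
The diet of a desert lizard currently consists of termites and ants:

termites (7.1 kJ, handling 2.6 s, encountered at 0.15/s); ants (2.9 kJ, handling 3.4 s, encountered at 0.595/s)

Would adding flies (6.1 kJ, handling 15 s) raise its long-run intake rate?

Current rate: (0.15×7.1 + 0.595×2.9)/(1 + 0.15×2.6 + 0.595×3.4) = 0.8176 kJ/s.
flies: E/h = 6.1/15 = 0.4067 kJ/s.
Since 0.4067 < R, time spent handling flies is better spent searching.

No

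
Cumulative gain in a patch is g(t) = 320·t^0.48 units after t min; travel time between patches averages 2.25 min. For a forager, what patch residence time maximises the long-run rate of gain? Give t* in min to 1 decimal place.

Optimal t* satisfies g'(t*) = g(t*)/(T + t*).
g'(t) = 0.48·320·t^-0.52. Setting 0.48·320·t^-0.52 = 320·t^0.48/(2.25+t) gives 0.48(2.25+t) = t, so 0.52·t = 0.48×2.25.
t* = 0.48×2.25/0.52 = 2.077 min.

2.1 min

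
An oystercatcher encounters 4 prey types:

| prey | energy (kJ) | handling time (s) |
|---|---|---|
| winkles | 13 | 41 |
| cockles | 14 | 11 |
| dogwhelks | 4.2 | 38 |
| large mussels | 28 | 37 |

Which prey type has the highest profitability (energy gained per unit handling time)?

In descending order of E/h:
cockles: 14/11 = 1.27 kJ/s
large mussels: 28/37 = 0.757 kJ/s
winkles: 13/41 = 0.317 kJ/s
dogwhelks: 4.2/38 = 0.111 kJ/s

cockles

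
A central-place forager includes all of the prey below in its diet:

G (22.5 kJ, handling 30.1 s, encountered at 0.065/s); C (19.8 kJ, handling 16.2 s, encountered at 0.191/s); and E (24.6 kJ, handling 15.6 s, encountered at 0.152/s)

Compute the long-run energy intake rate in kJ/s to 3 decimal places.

R = (0.065×22.5 + 0.191×19.8 + 0.152×24.6) / (1 + 0.065×30.1 + 0.191×16.2 + 0.152×15.6) = 8.984/8.422 = 1.067 kJ/s.

1.067 kJ/s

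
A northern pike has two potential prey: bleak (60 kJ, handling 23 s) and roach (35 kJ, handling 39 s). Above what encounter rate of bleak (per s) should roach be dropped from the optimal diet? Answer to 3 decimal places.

Drop roach once their profitability E₂/h₂ falls below the rate achievable on bleak alone: E₂/h₂ = λE₁/(1 + λh₁).
Solve for λ: λE₁h₂ = E₂(1 + λh₁) → λ(E₁h₂ − E₂h₁) = E₂ → λ = E₂/(E₁h₂ − E₂h₁).
λ = 35/(60×39 − 35×23) = 35/1535 = 0.0228 per s.

0.023 per s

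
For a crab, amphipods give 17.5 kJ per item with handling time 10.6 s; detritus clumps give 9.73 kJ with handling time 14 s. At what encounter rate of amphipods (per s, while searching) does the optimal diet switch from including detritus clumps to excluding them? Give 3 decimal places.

0.069 per s

Drop detritus clumps once their profitability E₂/h₂ falls below the rate achievable on amphipods alone: E₂/h₂ = λE₁/(1 + λh₁).
Solve for λ: λE₁h₂ = E₂(1 + λh₁) → λ(E₁h₂ − E₂h₁) = E₂ → λ = E₂/(E₁h₂ − E₂h₁).
λ = 9.73/(17.5×14 − 9.73×10.6) = 9.73/141.9 = 0.06859 per s.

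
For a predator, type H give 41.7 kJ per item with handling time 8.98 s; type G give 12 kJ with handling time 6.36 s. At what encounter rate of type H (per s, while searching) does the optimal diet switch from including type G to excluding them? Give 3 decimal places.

0.076 per s

The zero-one rule: include type G iff E₂/h₂ > λE₁/(1+λh₁). Equality gives the switch point.
λE₁h₂ = E₂ + λE₂h₁ ⇒ λ = E₂/(E₁h₂ − E₂h₁) = 12/(265.2 − 107.8) = 0.07621 per s.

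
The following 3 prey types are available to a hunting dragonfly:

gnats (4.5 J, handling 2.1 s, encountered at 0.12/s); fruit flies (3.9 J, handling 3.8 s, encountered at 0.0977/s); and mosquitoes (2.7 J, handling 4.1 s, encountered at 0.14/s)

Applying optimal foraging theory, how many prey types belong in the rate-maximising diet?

Rank by E/h (J/s): gnats 2.14, fruit flies 1.03, mosquitoes 0.659. Include each in turn until the next type's E/h falls below the running intake rate.
Rate on top 1: 0.4313. fruit flies: 1.03 > 0.4313 → include.
Rate on top 2: 0.5674. mosquitoes: 0.659 > 0.5674 → include.
Optimal diet: gnats, fruit flies, mosquitoes — 3 of 3 types.

3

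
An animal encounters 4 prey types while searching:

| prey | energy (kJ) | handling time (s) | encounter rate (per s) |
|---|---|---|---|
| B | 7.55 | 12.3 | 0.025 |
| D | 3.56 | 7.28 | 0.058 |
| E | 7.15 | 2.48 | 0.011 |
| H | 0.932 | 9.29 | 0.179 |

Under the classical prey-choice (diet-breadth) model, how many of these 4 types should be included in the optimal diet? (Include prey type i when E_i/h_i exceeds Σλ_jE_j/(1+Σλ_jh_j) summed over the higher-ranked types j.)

3

E/h in descending order: E 2.88, B 0.614, D 0.489, H 0.1 kJ/s. The optimal diet is the largest prefix of this list for which every included type satisfies E_i/h_i > R on the types above it.
Rate on top 1: 0.07656. B: 0.614 > 0.07656 → include.
Rate on top 2: 0.2003. D: 0.489 > 0.2003 → include.
Rate on top 3: 0.2697. H: 0.1 < 0.2697 → exclude; stop.
Optimal diet: E, B, D — 3 of 4 types.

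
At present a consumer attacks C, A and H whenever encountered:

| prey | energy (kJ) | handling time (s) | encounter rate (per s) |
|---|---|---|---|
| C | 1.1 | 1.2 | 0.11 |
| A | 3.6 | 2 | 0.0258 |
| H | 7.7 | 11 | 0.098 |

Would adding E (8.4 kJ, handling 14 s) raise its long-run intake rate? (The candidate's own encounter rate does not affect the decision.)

Yes

Current rate: (0.11×1.1 + 0.0258×3.6 + 0.098×7.7)/(1 + 0.11×1.2 + 0.0258×2 + 0.098×11) = 0.4282 kJ/s.
E: E/h = 8.4/14 = 0.6 kJ/s.
Since 0.6 > R, including E increases the long-run rate.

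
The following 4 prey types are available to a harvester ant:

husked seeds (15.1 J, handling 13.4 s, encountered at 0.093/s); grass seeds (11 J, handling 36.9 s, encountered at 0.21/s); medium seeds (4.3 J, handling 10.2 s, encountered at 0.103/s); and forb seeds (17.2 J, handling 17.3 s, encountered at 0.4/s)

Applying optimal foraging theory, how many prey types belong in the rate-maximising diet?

E/h in descending order: husked seeds 1.13, forb seeds 0.994, medium seeds 0.422, grass seeds 0.298 J/s. The optimal diet is the largest prefix of this list for which every included type satisfies E_i/h_i > R on the types above it.
Rate on top 1: 0.6252. forb seeds: 0.994 > 0.6252 → include.
Rate on top 2: 0.9038. medium seeds: 0.422 < 0.9038 → exclude; stop.
Optimal diet: husked seeds, forb seeds — 2 of 4 types.

2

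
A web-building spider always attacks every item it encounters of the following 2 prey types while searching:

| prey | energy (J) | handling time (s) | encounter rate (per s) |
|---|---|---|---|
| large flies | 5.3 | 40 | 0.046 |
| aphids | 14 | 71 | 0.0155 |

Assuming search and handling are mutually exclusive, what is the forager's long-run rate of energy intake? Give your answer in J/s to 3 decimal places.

R = (0.046×5.3 + 0.0155×14) / (1 + 0.046×40 + 0.0155×71) = 0.4608/3.941 = 0.1169 J/s.

0.117 J/s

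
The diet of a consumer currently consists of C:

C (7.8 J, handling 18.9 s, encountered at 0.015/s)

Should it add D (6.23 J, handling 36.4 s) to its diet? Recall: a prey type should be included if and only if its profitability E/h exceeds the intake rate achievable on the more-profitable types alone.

Yes

On C alone, R = ΣλE/(1+Σλh) = 0.117/1.284 = 0.09116 J/s.
D: E/h = 6.23/36.4 = 0.1712 J/s.
0.1712 > 0.09116, so adding D raises the average — include it.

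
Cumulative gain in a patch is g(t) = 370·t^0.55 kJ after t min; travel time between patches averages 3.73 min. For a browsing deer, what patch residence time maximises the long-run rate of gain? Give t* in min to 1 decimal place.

By the marginal value theorem, leave when the instantaneous gain rate g'(t) equals the habitat-wide average g(t)/(T + t).
g'(t) = 0.55·370·t^-0.45. Setting 0.55·370·t^-0.45 = 370·t^0.55/(3.73+t) gives 0.55(3.73+t) = t, so 0.45·t = 0.55×3.73.
t* = 0.55×3.73/0.45 = 4.559 min.

4.6 min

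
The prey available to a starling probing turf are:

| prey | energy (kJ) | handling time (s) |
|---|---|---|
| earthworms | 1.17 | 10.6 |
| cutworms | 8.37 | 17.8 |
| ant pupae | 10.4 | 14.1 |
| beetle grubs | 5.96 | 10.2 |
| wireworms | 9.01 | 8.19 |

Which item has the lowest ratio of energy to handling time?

earthworms

In descending order of E/h:
wireworms: 9.01/8.19 = 1.1 kJ/s
ant pupae: 10.4/14.1 = 0.738 kJ/s
beetle grubs: 5.96/10.2 = 0.584 kJ/s
cutworms: 8.37/17.8 = 0.47 kJ/s
earthworms: 1.17/10.6 = 0.11 kJ/s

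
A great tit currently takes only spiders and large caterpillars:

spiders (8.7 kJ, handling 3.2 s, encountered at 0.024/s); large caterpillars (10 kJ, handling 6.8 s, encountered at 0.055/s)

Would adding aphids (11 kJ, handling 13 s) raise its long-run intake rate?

On spiders and large caterpillars alone, R = ΣλE/(1+Σλh) = 0.7588/1.451 = 0.523 kJ/s.
Profitability of aphids: 11/13 = 0.8462 kJ/s.
0.8462 > 0.523, so adding aphids raises the average — include it.

Yes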